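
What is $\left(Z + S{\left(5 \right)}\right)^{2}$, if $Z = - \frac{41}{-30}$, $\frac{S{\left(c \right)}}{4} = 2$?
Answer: $\frac{78961}{900} \approx 87.734$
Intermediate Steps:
$S{\left(c \right)} = 8$ ($S{\left(c \right)} = 4 \cdot 2 = 8$)
$Z = \frac{41}{30}$ ($Z = \left(-41\right) \left(- \frac{1}{30}\right) = \frac{41}{30} \approx 1.3667$)
$\left(Z + S{\left(5 \right)}\right)^{2} = \left(\frac{41}{30} + 8\right)^{2} = \left(\frac{281}{30}\right)^{2} = \frac{78961}{900}$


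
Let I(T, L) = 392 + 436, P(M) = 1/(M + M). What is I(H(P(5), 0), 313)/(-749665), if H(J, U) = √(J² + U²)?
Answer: -828/749665 ≈ -0.0011045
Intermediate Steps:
P(M) = 1/(2*M)
I(T, L) = 828
I(H(P(5), 0), 313)/(-749665) = 828/(-749665) = 828*(-1/749665) = -828/749665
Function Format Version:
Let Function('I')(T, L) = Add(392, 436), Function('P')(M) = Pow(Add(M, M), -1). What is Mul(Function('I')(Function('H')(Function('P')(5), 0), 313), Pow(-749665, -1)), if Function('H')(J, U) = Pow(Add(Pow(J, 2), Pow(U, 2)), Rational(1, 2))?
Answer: Rational(-828, 749665) ≈ -0.0011045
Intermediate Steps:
Function('P')(M) = Mul(Rational(1, 2), Pow(M, -1)) (Function('P')(M) = Pow(Mul(2, M), -1) = Mul(Rational(1, 2), Pow(M, -1)))
Function('I')(T, L) = 828
Mul(Function('I')(Function('H')(Function('P')(5), 0), 313), Pow(-749665, -1)) = Mul(828, Pow(-749665, -1)) = Mul(828, Rational(-1, 749665)) = Rational(-828, 749665)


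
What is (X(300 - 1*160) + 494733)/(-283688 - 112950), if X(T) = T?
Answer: -494873/396638 ≈ -1.2477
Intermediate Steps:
(X(300 - 1*160) + 494733)/(-283688 - 112950) = ((300 - 1*160) + 494733)/(-283688 - 112950) = ((300 - 160) + 494733)/(-396638) = (140 + 494733)*(-1/396638) = 494873*(-1/396638) = -494873/396638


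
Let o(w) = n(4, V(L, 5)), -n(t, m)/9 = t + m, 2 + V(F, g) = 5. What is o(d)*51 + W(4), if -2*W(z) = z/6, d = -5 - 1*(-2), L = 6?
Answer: -9640/3 ≈ -3213.3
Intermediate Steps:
V(F, g) = 3 (V(F, g) = -2 + 5 = 3)
n(t, m) = -9*m - 9*t (n(t, m) = -9*(t + m) = -9*(m + t) = -9*m - 9*t)
d = -3 (d = -5 + 2 = -3)
o(w) = -63 (o(w) = -9*3 - 9*4 = -27 - 36 = -63)
W(z) = -z/12 (W(z) = -z/(2*6) = -z/12)
o(d)*51 + W(4) = -63*51 - 1/12*4 = -3213 - 1/3 = -9640/3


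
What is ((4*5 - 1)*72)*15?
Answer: 20520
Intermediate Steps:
((4*5 - 1)*72)*15 = ((20 - 1)*72)*15 = (19*72)*15 = 1368*15 = 20520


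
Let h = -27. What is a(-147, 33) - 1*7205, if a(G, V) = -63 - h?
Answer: -7241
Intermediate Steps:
a(G, V) = -36 (a(G, V) = -63 - 1*(-27) = -63 + 27 = -36)
a(-147, 33) - 1*7205 = -36 - 1*7205 = -36 - 7205 = -7241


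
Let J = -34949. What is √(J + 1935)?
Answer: I*√33014 ≈ 181.7*I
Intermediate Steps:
√(J + 1935) = √(-34949 + 1935) = √(-33014) = I*√33014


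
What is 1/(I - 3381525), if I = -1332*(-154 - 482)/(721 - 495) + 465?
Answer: -113/381636204 ≈ -2.9609e-7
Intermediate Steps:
I = 476121/113 (I = -(-847152)/226 + 465 = -1332*(-318/113) + 465 = 423576/113 + 465 = 476121/113 ≈ 4213.5)
1/(I - 3381525) = 1/(476121/113 - 3381525) = 1/(-381636204/113) = -113/381636204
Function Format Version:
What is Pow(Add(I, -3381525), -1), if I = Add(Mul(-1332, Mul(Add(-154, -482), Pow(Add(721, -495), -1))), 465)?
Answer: Rational(-113, 381636204) ≈ -2.9609e-7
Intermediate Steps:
I = Rational(476121, 113) (I = Add(Mul(-1332, Mul(-636, Pow(226, -1))), 465) = Add(Mul(-1332, Mul(-636, Rational(1, 226))), 465) = Add(Mul(-1332, Rational(-318, 113)), 465) = Add(Rational(423576, 113), 465) = Rational(476121, 113) ≈ 4213.5)
Pow(Add(I, -3381525), -1) = Pow(Add(Rational(476121, 113), -3381525), -1) = Pow(Rational(-381636204, 113), -1) = Rational(-113, 381636204)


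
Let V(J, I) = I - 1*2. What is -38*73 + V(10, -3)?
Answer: -2779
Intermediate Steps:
V(J, I) = -2 + I (V(J, I) = I - 2 = -2 + I)
-38*73 + V(10, -3) = -38*73 + (-2 - 3) = -2774 - 5 = -2779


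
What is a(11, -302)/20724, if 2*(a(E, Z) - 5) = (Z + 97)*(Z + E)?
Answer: 59665/41448 ≈ 1.4395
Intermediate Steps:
a(E, Z) = 5 + (97 + Z)*(E + Z)/2 (a(E, Z) = 5 + ((Z + 97)*(Z + E))/2 = 5 + ((97 + Z)*(E + Z))/2 = 5 + (97 + Z)*(E + Z)/2)
a(11, -302)/20724 = (5 + (1/2)*(-302)**2 + (97/2)*11 + (97/2)*(-302) + (1/2)*11*(-302))/20724 = (5 + (1/2)*91204 + 1067/2 - 14647 - 1661)*(1/20724) = (5 + 45602 + 1067/2 - 14647 - 1661)*(1/20724) = (59665/2)*(1/20724) = 59665/41448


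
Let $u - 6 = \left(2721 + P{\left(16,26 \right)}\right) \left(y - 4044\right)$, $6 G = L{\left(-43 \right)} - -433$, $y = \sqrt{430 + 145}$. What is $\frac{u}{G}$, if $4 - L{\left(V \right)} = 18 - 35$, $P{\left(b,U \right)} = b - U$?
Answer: $- \frac{32889834}{227} + \frac{40665 \sqrt{23}}{227} \approx -1.4403 \cdot 10^{5}$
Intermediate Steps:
$L{\left(V \right)} = 21$ ($L{\left(V \right)} = 4 - \left(18 - 35\right) = 4 - -17 = 4 + 17 = 21$)
$y = 5 \sqrt{23}$ ($y = \sqrt{575} = 5 \sqrt{23} \approx 23.979$)
$G = \frac{227}{3}$ ($G = \frac{21 - -433}{6} = \frac{21 + 433}{6} = \frac{1}{6} \cdot 454 = \frac{227}{3} \approx 75.667$)
$u = -10963278 + 13555 \sqrt{23}$ ($u = 6 + \left(2721 + \left(16 - 26\right)\right) \left(5 \sqrt{23} - 4044\right) = 6 + \left(2721 + \left(16 - 26\right)\right) \left(-4044 + 5 \sqrt{23}\right) = 6 + \left(2721 - 10\right) \left(-4044 + 5 \sqrt{23}\right) = 6 + 2711 \left(-4044 + 5 \sqrt{23}\right) = 6 - \left(10963284 - 13555 \sqrt{23}\right) = -10963278 + 13555 \sqrt{23} \approx -1.0898 \cdot 10^{7}$)
$\frac{u}{G} = \frac{-10963278 + 13555 \sqrt{23}}{\frac{227}{3}} = \left(-10963278 + 13555 \sqrt{23}\right) \frac{3}{227} = - \frac{32889834}{227} + \frac{40665 \sqrt{23}}{227}$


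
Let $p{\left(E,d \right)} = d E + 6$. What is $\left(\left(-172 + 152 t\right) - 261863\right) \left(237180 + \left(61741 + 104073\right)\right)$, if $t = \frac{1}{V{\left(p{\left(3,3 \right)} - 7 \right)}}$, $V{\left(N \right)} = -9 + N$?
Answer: $-105659787878$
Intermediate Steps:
$p{\left(E,d \right)} = 6 + E d$ ($p{\left(E,d \right)} = E d + 6 = 6 + E d$)
$t = -1$ ($t = \frac{1}{-9 + \left(\left(6 + 3 \cdot 3\right) - 7\right)} = \frac{1}{-9 + \left(\left(6 + 9\right) - 7\right)} = \frac{1}{-9 + \left(15 - 7\right)} = \frac{1}{-9 + 8} = \frac{1}{-1} = -1$)
$\left(\left(-172 + 152 t\right) - 261863\right) \left(237180 + \left(61741 + 104073\right)\right) = \left(\left(-172 + 152 \left(-1\right)\right) - 261863\right) \left(237180 + \left(61741 + 104073\right)\right) = \left(\left(-172 - 152\right) - 261863\right) \left(237180 + 165814\right) = \left(-324 - 261863\right) 402994 = \left(-262187\right) 402994 = -105659787878$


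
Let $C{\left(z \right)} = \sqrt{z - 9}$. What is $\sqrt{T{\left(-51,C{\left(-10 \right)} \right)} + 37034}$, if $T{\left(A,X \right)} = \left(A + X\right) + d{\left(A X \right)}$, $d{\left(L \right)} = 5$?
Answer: $\sqrt{36988 + i \sqrt{19}} \approx 192.32 + 0.011 i$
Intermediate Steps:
$C{\left(z \right)} = \sqrt{-9 + z}$
$T{\left(A,X \right)} = 5 + A + X$ ($T{\left(A,X \right)} = \left(A + X\right) + 5 = 5 + A + X$)
$\sqrt{T{\left(-51,C{\left(-10 \right)} \right)} + 37034} = \sqrt{\left(5 - 51 + \sqrt{-9 - 10}\right) + 37034} = \sqrt{\left(5 - 51 + \sqrt{-19}\right) + 37034} = \sqrt{\left(5 - 51 + i \sqrt{19}\right) + 37034} = \sqrt{\left(-46 + i \sqrt{19}\right) + 37034} = \sqrt{36988 + i \sqrt{19}}$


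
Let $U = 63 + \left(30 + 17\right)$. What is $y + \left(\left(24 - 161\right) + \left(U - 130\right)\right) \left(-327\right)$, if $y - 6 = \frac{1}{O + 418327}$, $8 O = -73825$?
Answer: $\frac{168041453903}{3272791} \approx 51345.0$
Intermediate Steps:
$O = - \frac{73825}{8}$ ($O = \frac{1}{8} \left(-73825\right) = - \frac{73825}{8} \approx -9228.1$)
$U = 110$ ($U = 63 + 47 = 110$)
$y = \frac{19636754}{3272791}$ ($y = 6 + \frac{1}{- \frac{73825}{8} + 418327} = 6 + \frac{1}{\frac{3272791}{8}} = 6 + \frac{8}{3272791} = \frac{19636754}{3272791} \approx 6.0$)
$y + \left(\left(24 - 161\right) + \left(U - 130\right)\right) \left(-327\right) = \frac{19636754}{3272791} + \left(\left(24 - 161\right) + \left(110 - 130\right)\right) \left(-327\right) = \frac{19636754}{3272791} + \left(-137 + \left(110 - 130\right)\right) \left(-327\right) = \frac{19636754}{3272791} + \left(-137 - 20\right) \left(-327\right) = \frac{19636754}{3272791} - -51339 = \frac{19636754}{3272791} + 51339 = \frac{168041453903}{3272791}$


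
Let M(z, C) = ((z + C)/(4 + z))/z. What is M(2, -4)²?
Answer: 1/36 ≈ 0.027778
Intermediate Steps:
M(z, C) = (C + z)/(z*(4 + z)) (M(z, C) = ((C + z)/(4 + z))/z = (C + z)/(z*(4 + z)))
M(2, -4)² = ((-4 + 2)/(2*(4 + 2)))² = ((½)*(-2)/6)² = ((½)*(⅙)*(-2))² = (-⅙)² = 1/36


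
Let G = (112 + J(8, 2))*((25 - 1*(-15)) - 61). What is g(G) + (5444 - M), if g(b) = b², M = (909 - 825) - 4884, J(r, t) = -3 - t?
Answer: 5059253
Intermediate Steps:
M = -4800 (M = 84 - 4884 = -4800)
G = -2247 (G = (112 + (-3 - 1*2))*((25 - 1*(-15)) - 61) = (112 + (-3 - 2))*((25 + 15) - 61) = (112 - 5)*(40 - 61) = 107*(-21) = -2247)
g(G) + (5444 - M) = (-2247)² + (5444 - 1*(-4800)) = 5049009 + (5444 + 4800) = 5049009 + 10244 = 5059253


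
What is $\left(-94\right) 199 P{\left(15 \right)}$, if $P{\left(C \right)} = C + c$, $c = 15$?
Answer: $-561180$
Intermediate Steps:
$P{\left(C \right)} = 15 + C$ ($P{\left(C \right)} = C + 15 = 15 + C$)
$\left(-94\right) 199 P{\left(15 \right)} = \left(-94\right) 199 \left(15 + 15\right) = \left(-18706\right) 30 = -561180$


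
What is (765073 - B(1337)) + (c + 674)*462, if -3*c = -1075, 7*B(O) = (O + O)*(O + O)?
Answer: 220543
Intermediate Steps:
B(O) = 4*O²/7 (B(O) = ((O + O)*(O + O))/7 = ((2*O)*(2*O))/7 = (4*O²)/7 = 4*O²/7)
c = 1075/3 (c = -⅓*(-1075) = 1075/3 ≈ 358.33)
(765073 - B(1337)) + (c + 674)*462 = (765073 - 4*1337²/7) + (1075/3 + 674)*462 = (765073 - 4*1787569/7) + (3097/3)*462 = (765073 - 1*1021468) + 476938 = (765073 - 1021468) + 476938 = -256395 + 476938 = 220543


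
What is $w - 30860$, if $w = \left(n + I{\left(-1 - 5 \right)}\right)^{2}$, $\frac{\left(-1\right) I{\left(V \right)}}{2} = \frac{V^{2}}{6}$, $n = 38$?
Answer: $-30184$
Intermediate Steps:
$I{\left(V \right)} = - \frac{V^{2}}{3}$ ($I{\left(V \right)} = - 2 \frac{V^{2}}{6} = - \frac{V^{2}}{3}$)
$w = 676$ ($w = \left(38 - \frac{\left(-1 - 5\right)^{2}}{3}\right)^{2} = \left(38 - \frac{\left(-6\right)^{2}}{3}\right)^{2} = \left(38 - 12\right)^{2} = 26^{2} = 676$)
$w - 30860 = 676 - 30860 = -30184$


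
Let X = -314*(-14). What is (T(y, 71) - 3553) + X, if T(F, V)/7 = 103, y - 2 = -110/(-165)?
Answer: 1564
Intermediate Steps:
y = 8/3 (y = 2 - 110/(-165) = 2 - 110*(-1/165) = 2 + ⅔ = 8/3 ≈ 2.6667)
T(F, V) = 721 (T(F, V) = 7*103 = 721)
X = 4396
(T(y, 71) - 3553) + X = (721 - 3553) + 4396 = -2832 + 4396 = 1564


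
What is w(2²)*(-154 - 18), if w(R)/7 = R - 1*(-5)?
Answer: -10836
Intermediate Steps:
w(R) = 35 + 7*R (w(R) = 7*(R - 1*(-5)) = 7*(R + 5) = 7*(5 + R) = 35 + 7*R)
w(2²)*(-154 - 18) = (35 + 7*2²)*(-154 - 18) = (35 + 7*4)*(-172) = (35 + 28)*(-172) = 63*(-172) = -10836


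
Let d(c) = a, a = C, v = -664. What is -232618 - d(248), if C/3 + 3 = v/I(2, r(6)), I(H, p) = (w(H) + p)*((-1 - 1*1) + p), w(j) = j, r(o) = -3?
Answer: -1161053/5 ≈ -2.3221e+5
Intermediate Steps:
I(H, p) = (-2 + p)*(H + p) (I(H, p) = (H + p)*((-1 - 1*1) + p) = (H + p)*((-1 - 1) + p) = (H + p)*(-2 + p) = (-2 + p)*(H + p))
C = -2037/5 (C = -9 + 3*(-664/((-3)**2 - 2*2 - 2*(-3) + 2*(-3))) = -9 + 3*(-664/(9 - 4 + 6 - 6)) = -9 + 3*(-664/5) = -9 - 1992/5 = -2037/5 ≈ -407.40)
a = -2037/5 ≈ -407.40
d(c) = -2037/5
-232618 - d(248) = -232618 - 1*(-2037/5) = -232618 + 2037/5 = -1161053/5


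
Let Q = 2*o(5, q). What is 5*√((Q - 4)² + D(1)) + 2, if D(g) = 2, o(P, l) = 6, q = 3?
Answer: 2 + 5*√66 ≈ 42.620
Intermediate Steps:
Q = 12 (Q = 2*6 = 12)
5*√((Q - 4)² + D(1)) + 2 = 5*√((12 - 4)² + 2) + 2 = 5*√(8² + 2) + 2 = 5*√(64 + 2) + 2 = 5*√66 + 2 = 2 + 5*√66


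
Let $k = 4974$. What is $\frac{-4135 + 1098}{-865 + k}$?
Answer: $- \frac{3037}{4109} \approx -0.73911$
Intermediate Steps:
$\frac{-4135 + 1098}{-865 + k} = \frac{-4135 + 1098}{-865 + 4974} = - \frac{3037}{4109}$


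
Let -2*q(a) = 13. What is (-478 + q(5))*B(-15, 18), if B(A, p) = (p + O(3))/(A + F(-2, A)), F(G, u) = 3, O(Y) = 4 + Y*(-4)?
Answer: 1615/4 ≈ 403.75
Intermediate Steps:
O(Y) = 4 - 4*Y
q(a) = -13/2 (q(a) = -½*13 = -13/2)
B(A, p) = (-8 + p)/(3 + A) (B(A, p) = (p + (4 - 4*3))/(A + 3) = (p + (4 - 12))/(3 + A) = (p - 8)/(3 + A) = (-8 + p)/(3 + A))
(-478 + q(5))*B(-15, 18) = (-478 - 13/2)*((-8 + 18)/(3 - 15)) = -969*10/(2*(-12)) = -(-323)*10/8 = -969/2*(-⅚) = 1615/4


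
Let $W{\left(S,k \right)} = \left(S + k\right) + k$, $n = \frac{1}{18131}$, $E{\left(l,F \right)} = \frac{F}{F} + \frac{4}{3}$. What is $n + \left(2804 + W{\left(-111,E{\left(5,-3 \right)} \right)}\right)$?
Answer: $\frac{146734186}{54393} \approx 2697.7$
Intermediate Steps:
$E{\left(l,F \right)} = \frac{7}{3}$ ($E{\left(l,F \right)} = 1 + 4 \cdot \frac{1}{3} = 1 + \frac{4}{3} = \frac{7}{3}$)
$n = \frac{1}{18131} \approx 5.5154 \cdot 10^{-5}$
$W{\left(S,k \right)} = S + 2 k$
$n + \left(2804 + W{\left(-111,E{\left(5,-3 \right)} \right)}\right) = \frac{1}{18131} + \left(2804 + \left(-111 + 2 \cdot \frac{7}{3}\right)\right) = \frac{1}{18131} + \left(2804 + \left(-111 + \frac{14}{3}\right)\right) = \frac{1}{18131} + \left(2804 - \frac{319}{3}\right) = \frac{1}{18131} + \frac{8093}{3} = \frac{146734186}{54393}$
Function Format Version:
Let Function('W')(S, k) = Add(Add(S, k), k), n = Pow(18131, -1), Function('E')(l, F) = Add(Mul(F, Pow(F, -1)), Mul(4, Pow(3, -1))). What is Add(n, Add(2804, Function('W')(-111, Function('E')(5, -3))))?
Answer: Rational(146734186, 54393) ≈ 2697.7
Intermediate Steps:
Function('E')(l, F) = Rational(7, 3) (Function('E')(l, F) = Add(1, Mul(4, Rational(1, 3))) = Add(1, Rational(4, 3)) = Rational(7, 3))
n = Rational(1, 18131) ≈ 5.5154e-5
Function('W')(S, k) = Add(S, Mul(2, k))
Add(n, Add(2804, Function('W')(-111, Function('E')(5, -3)))) = Add(Rational(1, 18131), Add(2804, Add(-111, Mul(2, Rational(7, 3))))) = Add(Rational(1, 18131), Add(2804, Add(-111, Rational(14, 3)))) = Add(Rational(1, 18131), Add(2804, Rational(-319, 3))) = Add(Rational(1, 18131), Rational(8093, 3)) = Rational(146734186, 54393)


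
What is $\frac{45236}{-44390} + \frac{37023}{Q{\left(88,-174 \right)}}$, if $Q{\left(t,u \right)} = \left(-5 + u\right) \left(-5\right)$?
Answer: $\frac{32059295}{794581} \approx 40.347$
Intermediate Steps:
$Q{\left(t,u \right)} = 25 - 5 u$
$\frac{45236}{-44390} + \frac{37023}{Q{\left(88,-174 \right)}} = \frac{45236}{-44390} + \frac{37023}{25 - -870} = 45236 \left(- \frac{1}{44390}\right) + \frac{37023}{25 + 870} = - \frac{22618}{22195} + \frac{37023}{895} = \frac{32059295}{794581}$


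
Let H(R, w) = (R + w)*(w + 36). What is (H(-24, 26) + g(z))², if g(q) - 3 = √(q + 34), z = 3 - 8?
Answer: (127 + √29)² ≈ 17526.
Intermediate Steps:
z = -5
H(R, w) = (36 + w)*(R + w) (H(R, w) = (R + w)*(36 + w) = (36 + w)*(R + w))
g(q) = 3 + √(34 + q) (g(q) = 3 + √(q + 34) = 3 + √(34 + q))
(H(-24, 26) + g(z))² = ((26² + 36*(-24) + 36*26 - 24*26) + (3 + √(34 - 5)))² = ((676 - 864 + 936 - 624) + (3 + √29))² = (124 + (3 + √29))² = (127 + √29)²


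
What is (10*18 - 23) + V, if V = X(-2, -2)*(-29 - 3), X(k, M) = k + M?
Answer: 285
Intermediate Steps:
X(k, M) = M + k
V = 128 (V = (-2 - 2)*(-29 - 3) = -4*(-32) = 128)
(10*18 - 23) + V = (10*18 - 23) + 128 = (180 - 23) + 128 = 157 + 128 = 285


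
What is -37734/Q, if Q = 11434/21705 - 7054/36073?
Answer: -14772190561155/129675806 ≈ -1.1392e+5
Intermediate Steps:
Q = 259351612/782964465 (Q = 11434*(1/21705) - 7054*1/36073 = 11434/21705 - 7054/36073 = 259351612/782964465 ≈ 0.33124)
-37734/Q = -37734/259351612/782964465 = -37734*782964465/259351612 = -14772190561155/129675806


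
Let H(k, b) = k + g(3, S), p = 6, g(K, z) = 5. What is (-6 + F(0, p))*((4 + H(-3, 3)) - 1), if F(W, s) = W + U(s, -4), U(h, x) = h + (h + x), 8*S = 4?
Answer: 10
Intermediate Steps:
S = ½ (S = (⅛)*4 = ½ ≈ 0.50000)
U(h, x) = x + 2*h
H(k, b) = 5 + k (H(k, b) = k + 5 = 5 + k)
F(W, s) = -4 + W + 2*s (F(W, s) = W + (-4 + 2*s) = -4 + W + 2*s)
(-6 + F(0, p))*((4 + H(-3, 3)) - 1) = (-6 + (-4 + 0 + 2*6))*((4 + (5 - 3)) - 1) = (-6 + (-4 + 0 + 12))*((4 + 2) - 1) = (-6 + 8)*(6 - 1) = 2*5 = 10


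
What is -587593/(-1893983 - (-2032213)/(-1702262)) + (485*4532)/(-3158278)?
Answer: -1963757609567728716/5091234655025185501 ≈ -0.38571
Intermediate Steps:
-587593/(-1893983 - (-2032213)/(-1702262)) + (485*4532)/(-3158278) = -587593/(-1893983 - (-2032213)*(-1)/1702262) + 2198020*(-1/3158278) = -587593/(-1893983 - 1*2032213/1702262) - 1099010/1579139 = -587593/(-1893983 - 2032213/1702262) - 1099010/1579139 = -587593/(-3224057321759/1702262) - 1099010/1579139 = -587593*(-1702262/3224057321759) - 1099010/1579139 = 1000237235366/3224057321759 - 1099010/1579139 = -1963757609567728716/5091234655025185501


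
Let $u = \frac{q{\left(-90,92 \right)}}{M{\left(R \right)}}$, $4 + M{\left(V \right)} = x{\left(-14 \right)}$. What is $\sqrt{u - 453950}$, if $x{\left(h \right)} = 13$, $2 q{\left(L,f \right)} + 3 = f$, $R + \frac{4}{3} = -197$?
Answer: $\frac{i \sqrt{16342022}}{6} \approx 673.75 i$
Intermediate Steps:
$R = - \frac{595}{3}$ ($R = - \frac{4}{3} - 197 = - \frac{595}{3} \approx -198.33$)
$q{\left(L,f \right)} = - \frac{3}{2} + \frac{f}{2}$
$M{\left(V \right)} = 9$ ($M{\left(V \right)} = -4 + 13 = 9$)
$u = \frac{89}{18}$ ($u = \frac{- \frac{3}{2} + \frac{1}{2} \cdot 92}{9} = \left(- \frac{3}{2} + 46\right) \frac{1}{9} = \frac{89}{2} \cdot \frac{1}{9} = \frac{89}{18} \approx 4.9444$)
$\sqrt{u - 453950} = \sqrt{\frac{89}{18} - 453950} = \sqrt{- \frac{8171011}{18}} = \frac{i \sqrt{16342022}}{6}$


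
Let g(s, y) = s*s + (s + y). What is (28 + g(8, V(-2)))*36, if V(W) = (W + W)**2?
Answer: 4176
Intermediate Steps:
V(W) = 4*W**2 (V(W) = (2*W)**2 = 4*W**2)
g(s, y) = s + y + s**2 (g(s, y) = s**2 + (s + y) = s + y + s**2)
(28 + g(8, V(-2)))*36 = (28 + (8 + 4*(-2)**2 + 8**2))*36 = (28 + (8 + 4*4 + 64))*36 = (28 + (8 + 16 + 64))*36 = (28 + 88)*36 = 116*36 = 4176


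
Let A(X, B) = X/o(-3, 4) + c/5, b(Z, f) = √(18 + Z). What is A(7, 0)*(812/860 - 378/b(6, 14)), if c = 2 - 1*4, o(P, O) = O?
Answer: 5481/4300 - 1701*√6/40 ≈ -102.89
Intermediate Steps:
c = -2 (c = 2 - 4 = -2)
A(X, B) = -⅖ + X/4 (A(X, B) = X/4 - 2/5 = X*(¼) - 2*⅕ = X/4 - ⅖ = -⅖ + X/4)
A(7, 0)*(812/860 - 378/b(6, 14)) = (-⅖ + (¼)*7)*(812/860 - 378/√(18 + 6)) = (-⅖ + 7/4)*(812*(1/860) - 378*√6/12) = 27*(203/215 - 378*√6/12)/20 = 27*(203/215 - 63*√6/2)/20 = 5481/4300 - 1701*√6/40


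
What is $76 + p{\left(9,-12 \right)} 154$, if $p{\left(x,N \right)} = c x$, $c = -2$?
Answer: $-2696$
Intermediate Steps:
$p{\left(x,N \right)} = - 2 x$
$76 + p{\left(9,-12 \right)} 154 = 76 + \left(-2\right) 9 \cdot 154 = 76 - 2772 = -2696$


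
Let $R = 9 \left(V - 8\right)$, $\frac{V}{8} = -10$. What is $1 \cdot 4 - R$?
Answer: $796$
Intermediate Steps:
$V = -80$ ($V = 8 \left(-10\right) = -80$)
$R = -792$ ($R = 9 \left(-80 - 8\right) = 9 \left(-88\right) = -792$)
$1 \cdot 4 - R = 1 \cdot 4 - -792 = 4 + 792 = 796$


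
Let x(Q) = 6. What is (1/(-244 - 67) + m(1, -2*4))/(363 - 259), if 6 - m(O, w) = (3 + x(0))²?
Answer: -11663/16172 ≈ -0.72118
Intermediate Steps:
m(O, w) = -75 (m(O, w) = 6 - (3 + 6)² = 6 - 1*9² = 6 - 1*81 = 6 - 81 = -75)
(1/(-244 - 67) + m(1, -2*4))/(363 - 259) = (1/(-244 - 67) - 75)/(363 - 259) = (1/(-311) - 75)/104 = (-1/311 - 75)*(1/104) = -23326/311*1/104 = -11663/16172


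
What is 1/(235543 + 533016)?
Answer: 1/768559 ≈ 1.3011e-6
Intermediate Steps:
1/(235543 + 533016) = 1/768559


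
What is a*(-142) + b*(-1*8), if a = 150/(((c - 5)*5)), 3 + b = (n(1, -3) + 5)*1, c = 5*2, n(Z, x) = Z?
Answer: -876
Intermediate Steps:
c = 10
b = 3 (b = -3 + (1 + 5)*1 = -3 + 6*1 = -3 + 6 = 3)
a = 6 (a = 150/(((10 - 5)*5)) = 150/((5*5)) = 150/25 = 150*(1/25) = 6)
a*(-142) + b*(-1*8) = 6*(-142) + 3*(-1*8) = -852 + 3*(-8) = -852 - 24 = -876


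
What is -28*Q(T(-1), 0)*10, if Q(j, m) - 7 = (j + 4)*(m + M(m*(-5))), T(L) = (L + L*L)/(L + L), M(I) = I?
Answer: -1960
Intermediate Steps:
T(L) = (L + L²)/(2*L) (T(L) = (L + L²)/((2*L)) = (L + L²)*(1/(2*L)) = (L + L²)/(2*L))
Q(j, m) = 7 - 4*m*(4 + j) (Q(j, m) = 7 + (j + 4)*(m + m*(-5)) = 7 + (4 + j)*(m - 5*m) = 7 + (4 + j)*(-4*m) = 7 - 4*m*(4 + j))
-28*Q(T(-1), 0)*10 = -28*(7 - 16*0 - 4*(½ + (½)*(-1))*0)*10 = -28*(7 + 0 - 4*(½ - ½)*0)*10 = -28*(7 + 0 - 4*0*0)*10 = -28*(7 + 0 + 0)*10 = -28*7*10 = -196*10 = -1960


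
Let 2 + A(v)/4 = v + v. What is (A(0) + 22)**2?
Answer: 196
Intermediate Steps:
A(v) = -8 + 8*v (A(v) = -8 + 4*(v + v) = -8 + 4*(2*v) = -8 + 8*v)
(A(0) + 22)**2 = ((-8 + 8*0) + 22)**2 = ((-8 + 0) + 22)**2 = (-8 + 22)**2 = 14**2 = 196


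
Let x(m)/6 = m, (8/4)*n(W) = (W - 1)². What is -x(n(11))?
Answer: -300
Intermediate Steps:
n(W) = (-1 + W)²/2 (n(W) = (W - 1)²/2 = (-1 + W)²/2)
x(m) = 6*m
-x(n(11)) = -6*(-1 + 11)²/2 = -6*(½)*10² = -6*(½)*100 = -6*50 = -1*300 = -300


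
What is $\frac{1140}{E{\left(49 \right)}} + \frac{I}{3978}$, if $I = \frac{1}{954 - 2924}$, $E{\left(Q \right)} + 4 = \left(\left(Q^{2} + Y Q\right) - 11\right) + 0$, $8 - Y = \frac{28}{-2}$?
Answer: $\frac{1116723617}{3393273780} \approx 0.3291$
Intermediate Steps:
$Y = 22$ ($Y = 8 - \frac{28}{-2} = 8 - 28 \left(- \frac{1}{2}\right) = 8 - -14 = 8 + 14 = 22$)
$E{\left(Q \right)} = -15 + Q^{2} + 22 Q$ ($E{\left(Q \right)} = -4 - \left(11 - Q^{2} - 22 Q\right) = -4 + \left(\left(-11 + Q^{2} + 22 Q\right) + 0\right) = -4 + \left(-11 + Q^{2} + 22 Q\right) = -15 + Q^{2} + 22 Q$)
$I = - \frac{1}{1970}$ ($I = \frac{1}{-1970} = - \frac{1}{1970} \approx -0.00050761$)
$\frac{1140}{E{\left(49 \right)}} + \frac{I}{3978} = \frac{1140}{-15 + 49^{2} + 22 \cdot 49} - \frac{1}{1970 \cdot 3978} = \frac{1140}{-15 + 2401 + 1078} - \frac{1}{7836660} = \frac{1140}{3464} - \frac{1}{7836660} = 1140 \cdot \frac{1}{3464} - \frac{1}{7836660} = \frac{285}{866} - \frac{1}{7836660} = \frac{1116723617}{3393273780}$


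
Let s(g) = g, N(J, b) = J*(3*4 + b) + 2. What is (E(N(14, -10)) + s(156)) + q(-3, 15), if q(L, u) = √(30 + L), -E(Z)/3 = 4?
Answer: 144 + 3*√3 ≈ 149.20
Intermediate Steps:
N(J, b) = 2 + J*(12 + b) (N(J, b) = J*(12 + b) + 2 = 2 + J*(12 + b))
E(Z) = -12 (E(Z) = -3*4 = -12)
(E(N(14, -10)) + s(156)) + q(-3, 15) = (-12 + 156) + √(30 - 3) = 144 + √27 = 144 + 3*√3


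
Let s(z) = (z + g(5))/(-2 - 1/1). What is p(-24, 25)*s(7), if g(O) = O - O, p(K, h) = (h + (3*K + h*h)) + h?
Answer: -1407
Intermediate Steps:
p(K, h) = h² + 2*h + 3*K (p(K, h) = (h + (3*K + h²)) + h = (h + (h² + 3*K)) + h = (h + h² + 3*K) + h = h² + 2*h + 3*K)
g(O) = 0
s(z) = -z/3 (s(z) = (z + 0)/(-2 - 1/1) = z/(-2 - 1*1) = z/(-2 - 1) = z/(-3) = z*(-⅓) = -z/3)
p(-24, 25)*s(7) = (25² + 2*25 + 3*(-24))*(-⅓*7) = (625 + 50 - 72)*(-7/3) = 603*(-7/3) = -1407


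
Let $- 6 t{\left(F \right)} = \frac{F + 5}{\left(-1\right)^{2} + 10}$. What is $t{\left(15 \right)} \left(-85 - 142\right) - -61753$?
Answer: $\frac{2040119}{33} \approx 61822.0$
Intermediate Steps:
$t{\left(F \right)} = - \frac{5}{66} - \frac{F}{66}$ ($t{\left(F \right)} = - \frac{\left(F + 5\right) \frac{1}{\left(-1\right)^{2} + 10}}{6} = - \frac{\left(5 + F\right) \frac{1}{1 + 10}}{6} = - \frac{\left(5 + F\right) \frac{1}{11}}{6} = - \frac{\frac{5}{11} + \frac{F}{11}}{6} = - \frac{5}{66} - \frac{F}{66}$)
$t{\left(15 \right)} \left(-85 - 142\right) - -61753 = \left(- \frac{5}{66} - \frac{5}{22}\right) \left(-85 - 142\right) - -61753 = \left(- \frac{5}{66} - \frac{5}{22}\right) \left(-227\right) + 61753 = \left(- \frac{10}{33}\right) \left(-227\right) + 61753 = \frac{2270}{33} + 61753 = \frac{2040119}{33}$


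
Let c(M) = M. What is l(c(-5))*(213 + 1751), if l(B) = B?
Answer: -9820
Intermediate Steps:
l(c(-5))*(213 + 1751) = -5*(213 + 1751) = -5*1964 = -9820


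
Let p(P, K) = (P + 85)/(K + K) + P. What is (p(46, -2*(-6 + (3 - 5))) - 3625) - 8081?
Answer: -372989/32 ≈ -11656.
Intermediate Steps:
p(P, K) = P + (85 + P)/(2*K) (p(P, K) = (85 + P)/((2*K)) + P = (85 + P)*(1/(2*K)) + P = (85 + P)/(2*K) + P = P + (85 + P)/(2*K))
(p(46, -2*(-6 + (3 - 5))) - 3625) - 8081 = ((85 + 46 + 2*(-2*(-6 + (3 - 5)))*46)/(2*((-2*(-6 + (3 - 5))))) - 3625) - 8081 = ((85 + 46 + 2*(-2*(-6 - 2))*46)/(2*((-2*(-6 - 2)))) - 3625) - 8081 = ((85 + 46 + 2*(-2*(-8))*46)/(2*((-2*(-8)))) - 3625) - 8081 = ((½)*(85 + 46 + 2*16*46)/16 - 3625) - 8081 = ((½)*(1/16)*(85 + 46 + 1472) - 3625) - 8081 = ((½)*(1/16)*1603 - 3625) - 8081 = (1603/32 - 3625) - 8081 = -114397/32 - 8081 = -372989/32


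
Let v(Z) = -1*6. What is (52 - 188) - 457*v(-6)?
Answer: 2606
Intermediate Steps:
v(Z) = -6
(52 - 188) - 457*v(-6) = (52 - 188) - 457*(-6) = -136 + 2742 = 2606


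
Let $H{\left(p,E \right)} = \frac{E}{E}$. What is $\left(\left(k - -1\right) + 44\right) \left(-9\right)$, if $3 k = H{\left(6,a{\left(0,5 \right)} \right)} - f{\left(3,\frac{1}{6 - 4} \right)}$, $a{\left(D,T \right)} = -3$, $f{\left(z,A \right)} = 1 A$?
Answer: $- \frac{813}{2} \approx -406.5$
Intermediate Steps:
$f{\left(z,A \right)} = A$
$H{\left(p,E \right)} = 1$
$k = \frac{1}{6}$ ($k = \frac{1 - \frac{1}{6 - 4}}{3} = \frac{1 - \frac{1}{2}}{3} = \frac{1}{3} \cdot \frac{1}{2} = \frac{1}{6} \approx 0.16667$)
$\left(\left(k - -1\right) + 44\right) \left(-9\right) = \left(\left(\frac{1}{6} - -1\right) + 44\right) \left(-9\right) = \left(\left(\frac{1}{6} + 1\right) + 44\right) \left(-9\right) = \left(\frac{7}{6} + 44\right) \left(-9\right) = \frac{271}{6} \left(-9\right) = - \frac{813}{2}$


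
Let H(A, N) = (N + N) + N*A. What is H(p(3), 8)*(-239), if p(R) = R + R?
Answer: -15296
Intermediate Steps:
p(R) = 2*R
H(A, N) = 2*N + A*N
H(p(3), 8)*(-239) = (8*(2 + 2*3))*(-239) = (8*(2 + 6))*(-239) = (8*8)*(-239) = 64*(-239) = -15296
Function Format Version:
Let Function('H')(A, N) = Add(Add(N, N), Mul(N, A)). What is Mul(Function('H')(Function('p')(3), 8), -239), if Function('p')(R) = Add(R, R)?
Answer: -15296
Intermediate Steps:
Function('p')(R) = Mul(2, R)
Function('H')(A, N) = Add(Mul(2, N), Mul(A, N))
Mul(Function('H')(Function('p')(3), 8), -239) = Mul(Mul(8, Add(2, Mul(2, 3))), -239) = Mul(Mul(8, Add(2, 6)), -239) = Mul(Mul(8, 8), -239) = Mul(64, -239) = -15296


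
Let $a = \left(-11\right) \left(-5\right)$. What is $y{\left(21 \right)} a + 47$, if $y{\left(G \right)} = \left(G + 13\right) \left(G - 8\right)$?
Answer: $24357$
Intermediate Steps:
$y{\left(G \right)} = \left(-8 + G\right) \left(13 + G\right)$ ($y{\left(G \right)} = \left(13 + G\right) \left(-8 + G\right) = \left(-8 + G\right) \left(13 + G\right)$)
$a = 55$
$y{\left(21 \right)} a + 47 = \left(-104 + 21^{2} + 5 \cdot 21\right) 55 + 47 = \left(-104 + 441 + 105\right) 55 + 47 = 442 \cdot 55 + 47 = 24310 + 47 = 24357$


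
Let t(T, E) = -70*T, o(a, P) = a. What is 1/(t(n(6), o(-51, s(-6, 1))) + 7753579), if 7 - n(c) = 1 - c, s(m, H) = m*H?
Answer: 1/7752739 ≈ 1.2899e-7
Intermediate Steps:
s(m, H) = H*m
n(c) = 6 + c (n(c) = 7 - (1 - c) = 7 + (-1 + c) = 6 + c)
1/(t(n(6), o(-51, s(-6, 1))) + 7753579) = 1/(-70*(6 + 6) + 7753579) = 1/(-70*12 + 7753579) = 1/(-840 + 7753579) = 1/7752739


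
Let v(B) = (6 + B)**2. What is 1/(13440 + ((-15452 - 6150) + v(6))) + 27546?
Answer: 220863827/8018 ≈ 27546.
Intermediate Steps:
1/(13440 + ((-15452 - 6150) + v(6))) + 27546 = 1/(13440 + ((-15452 - 6150) + (6 + 6)**2)) + 27546 = 1/(13440 + (-21602 + 12**2)) + 27546 = 1/(13440 + (-21602 + 144)) + 27546 = 1/(13440 - 21458) + 27546 = 1/(-8018) + 27546 = -1/8018 + 27546 = 220863827/8018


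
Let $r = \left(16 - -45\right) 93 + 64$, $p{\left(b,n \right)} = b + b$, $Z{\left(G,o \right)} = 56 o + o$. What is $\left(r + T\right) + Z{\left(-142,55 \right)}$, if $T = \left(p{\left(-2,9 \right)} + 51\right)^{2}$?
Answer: $11081$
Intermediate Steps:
$Z{\left(G,o \right)} = 57 o$
$p{\left(b,n \right)} = 2 b$
$T = 2209$ ($T = \left(2 \left(-2\right) + 51\right)^{2} = \left(-4 + 51\right)^{2} = 47^{2} = 2209$)
$r = 5737$ ($r = \left(16 + 45\right) 93 + 64 = 61 \cdot 93 + 64 = 5673 + 64 = 5737$)
$\left(r + T\right) + Z{\left(-142,55 \right)} = \left(5737 + 2209\right) + 57 \cdot 55 = 7946 + 3135 = 11081$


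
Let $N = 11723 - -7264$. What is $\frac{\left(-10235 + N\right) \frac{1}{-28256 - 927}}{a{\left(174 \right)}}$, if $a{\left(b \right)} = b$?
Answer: $- \frac{4376}{2538921} \approx -0.0017236$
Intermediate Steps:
$N = 18987$ ($N = 11723 + 7264 = 18987$)
$\frac{\left(-10235 + N\right) \frac{1}{-28256 - 927}}{a{\left(174 \right)}} = \frac{\left(-10235 + 18987\right) \frac{1}{-28256 - 927}}{174} = \frac{8752}{-29183} \cdot \frac{1}{174} = 8752 \left(- \frac{1}{29183}\right) \frac{1}{174} = \left(- \frac{8752}{29183}\right) \frac{1}{174} = - \frac{4376}{2538921}$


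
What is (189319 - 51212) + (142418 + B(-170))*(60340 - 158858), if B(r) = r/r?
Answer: -14030696935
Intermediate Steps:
B(r) = 1
(189319 - 51212) + (142418 + B(-170))*(60340 - 158858) = (189319 - 51212) + (142418 + 1)*(60340 - 158858) = 138107 + 142419*(-98518) = 138107 - 14030835042 = -14030696935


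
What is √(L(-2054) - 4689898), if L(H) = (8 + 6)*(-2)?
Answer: I*√4689926 ≈ 2165.6*I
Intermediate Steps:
L(H) = -28 (L(H) = 14*(-2) = -28)
√(L(-2054) - 4689898) = √(-28 - 4689898) = √(-4689926) = I*√4689926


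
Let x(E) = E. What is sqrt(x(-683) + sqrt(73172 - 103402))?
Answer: sqrt(-683 + I*sqrt(30230)) ≈ 3.3002 + 26.342*I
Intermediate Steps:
sqrt(x(-683) + sqrt(73172 - 103402)) = sqrt(-683 + sqrt(73172 - 103402)) = sqrt(-683 + sqrt(-30230)) = sqrt(-683 + I*sqrt(30230))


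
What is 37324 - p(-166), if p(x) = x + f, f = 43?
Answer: 37447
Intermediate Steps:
p(x) = 43 + x (p(x) = x + 43 = 43 + x)
37324 - p(-166) = 37324 - (43 - 166) = 37324 - 1*(-123) = 37324 + 123 = 37447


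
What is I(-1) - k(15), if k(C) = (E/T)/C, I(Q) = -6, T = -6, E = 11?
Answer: -529/90 ≈ -5.8778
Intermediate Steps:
k(C) = -11/(6*C) (k(C) = (11/(-6))/C = (11*(-⅙))/C = -11/(6*C))
I(-1) - k(15) = -6 - (-11)/(6*15) = -6 - 1*(-11/90) = -6 + 11/90 = -529/90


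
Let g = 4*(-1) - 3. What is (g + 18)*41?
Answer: 451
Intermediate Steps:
g = -7 (g = -4 - 3 = -7)
(g + 18)*41 = (-7 + 18)*41 = 11*41 = 451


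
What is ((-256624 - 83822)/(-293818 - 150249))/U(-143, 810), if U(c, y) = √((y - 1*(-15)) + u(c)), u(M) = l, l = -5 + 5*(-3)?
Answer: 14802*√805/15542345 ≈ 0.027021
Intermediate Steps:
l = -20 (l = -5 - 15 = -20)
u(M) = -20
U(c, y) = √(-5 + y) (U(c, y) = √((y - 1*(-15)) - 20) = √((y + 15) - 20) = √((15 + y) - 20) = √(-5 + y))
((-256624 - 83822)/(-293818 - 150249))/U(-143, 810) = ((-256624 - 83822)/(-293818 - 150249))/(√(-5 + 810)) = (-340446/(-444067))/(√805) = (-340446*(-1/444067))*(√805/805) = 340446*(√805/805)/444067 = 14802*√805/15542345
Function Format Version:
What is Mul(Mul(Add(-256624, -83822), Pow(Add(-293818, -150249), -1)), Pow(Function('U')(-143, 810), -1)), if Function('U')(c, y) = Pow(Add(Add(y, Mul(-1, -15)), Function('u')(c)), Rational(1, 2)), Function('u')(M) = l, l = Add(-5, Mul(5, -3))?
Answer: Mul(Rational(14802, 15542345), Pow(805, Rational(1, 2))) ≈ 0.027021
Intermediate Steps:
l = -20 (l = Add(-5, -15) = -20)
Function('u')(M) = -20
Function('U')(c, y) = Pow(Add(-5, y), Rational(1, 2)) (Function('U')(c, y) = Pow(Add(Add(y, Mul(-1, -15)), -20), Rational(1, 2)) = Pow(Add(Add(y, 15), -20), Rational(1, 2)) = Pow(Add(Add(15, y), -20), Rational(1, 2)) = Pow(Add(-5, y), Rational(1, 2)))
Mul(Mul(Add(-256624, -83822), Pow(Add(-293818, -150249), -1)), Pow(Function('U')(-143, 810), -1)) = Mul(Mul(Add(-256624, -83822), Pow(Add(-293818, -150249), -1)), Pow(Pow(Add(-5, 810), Rational(1, 2)), -1)) = Mul(Mul(-340446, Pow(-444067, -1)), Pow(Pow(805, Rational(1, 2)), -1)) = Mul(Mul(-340446, Rational(-1, 444067)), Mul(Rational(1, 805), Pow(805, Rational(1, 2)))) = Mul(Rational(340446, 444067), Mul(Rational(1, 805), Pow(805, Rational(1, 2)))) = Mul(Rational(14802, 15542345), Pow(805, Rational(1, 2)))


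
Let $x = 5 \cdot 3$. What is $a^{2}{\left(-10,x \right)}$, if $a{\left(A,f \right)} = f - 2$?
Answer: $169$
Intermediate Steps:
$x = 15$
$a{\left(A,f \right)} = -2 + f$
$a^{2}{\left(-10,x \right)} = \left(-2 + 15\right)^{2} = 13^{2} = 169$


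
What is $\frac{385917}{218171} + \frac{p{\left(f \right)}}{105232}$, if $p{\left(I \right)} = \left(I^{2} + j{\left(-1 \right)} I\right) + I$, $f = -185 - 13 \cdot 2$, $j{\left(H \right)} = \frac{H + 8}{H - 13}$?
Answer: $\frac{100601983589}{45917141344} \approx 2.1909$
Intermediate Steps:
$j{\left(H \right)} = \frac{8 + H}{-13 + H}$
$f = -211$ ($f = -185 - 26 = -211$)
$p{\left(I \right)} = I^{2} + \frac{I}{2}$ ($p{\left(I \right)} = \left(I^{2} + \frac{8 - 1}{-13 - 1} I\right) + I = \left(I^{2} + \frac{1}{-14} \cdot 7 I\right) + I = \left(I^{2} + \left(- \frac{1}{14}\right) 7 I\right) + I = \left(I^{2} - \frac{I}{2}\right) + I = I^{2} + \frac{I}{2}$)
$\frac{385917}{218171} + \frac{p{\left(f \right)}}{105232} = \frac{385917}{218171} + \frac{\left(-211\right) \left(\frac{1}{2} - 211\right)}{105232} = 385917 \cdot \frac{1}{218171} + \left(-211\right) \left(- \frac{421}{2}\right) \frac{1}{105232} = \frac{385917}{218171} + \frac{88831}{2} \cdot \frac{1}{105232} = \frac{385917}{218171} + \frac{88831}{210464} = \frac{100601983589}{45917141344}$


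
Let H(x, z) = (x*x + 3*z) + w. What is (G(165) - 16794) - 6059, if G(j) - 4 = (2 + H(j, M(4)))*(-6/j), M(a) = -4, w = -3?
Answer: -1311119/55 ≈ -23839.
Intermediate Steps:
H(x, z) = -3 + x**2 + 3*z (H(x, z) = (x*x + 3*z) - 3 = (x**2 + 3*z) - 3 = -3 + x**2 + 3*z)
G(j) = 4 - 6*(-13 + j**2)/j (G(j) = 4 + (2 + (-3 + j**2 + 3*(-4)))*(-6/j) = 4 + (2 + (-3 + j**2 - 12))*(-6/j) = 4 + (2 + (-15 + j**2))*(-6/j) = 4 + (-13 + j**2)*(-6/j) = 4 - 6*(-13 + j**2)/j)
(G(165) - 16794) - 6059 = ((4 - 6*165 + 78/165) - 16794) - 6059 = ((4 - 990 + 78*(1/165)) - 16794) - 6059 = ((4 - 990 + 26/55) - 16794) - 6059 = (-54204/55 - 16794) - 6059 = -977874/55 - 6059 = -1311119/55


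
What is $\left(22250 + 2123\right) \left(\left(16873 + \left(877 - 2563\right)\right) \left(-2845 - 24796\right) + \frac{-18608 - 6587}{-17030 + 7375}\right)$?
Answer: $- \frac{19756818196829474}{1931} \approx -1.0231 \cdot 10^{13}$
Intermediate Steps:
$\left(22250 + 2123\right) \left(\left(16873 + \left(877 - 2563\right)\right) \left(-2845 - 24796\right) + \frac{-18608 - 6587}{-17030 + 7375}\right) = 24373 \left(\left(16873 - 1686\right) \left(-27641\right) - \frac{25195}{-9655}\right) = 24373 \left(15187 \left(-27641\right) - - \frac{5039}{1931}\right) = 24373 \left(-419783867 + \frac{5039}{1931}\right) = 24373 \left(- \frac{810602642138}{1931}\right) = - \frac{19756818196829474}{1931}$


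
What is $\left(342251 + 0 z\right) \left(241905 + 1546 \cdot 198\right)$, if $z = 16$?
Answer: $187557997263$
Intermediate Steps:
$\left(342251 + 0 z\right) \left(241905 + 1546 \cdot 198\right) = \left(342251 + 0 \cdot 16\right) \left(241905 + 1546 \cdot 198\right) = \left(342251 + 0\right) \left(241905 + 306108\right) = 342251 \cdot 548013 = 187557997263$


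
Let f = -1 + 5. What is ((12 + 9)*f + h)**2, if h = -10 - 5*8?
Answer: 1156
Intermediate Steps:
f = 4
h = -50 (h = -10 - 40 = -50)
((12 + 9)*f + h)**2 = ((12 + 9)*4 - 50)**2 = (21*4 - 50)**2 = (84 - 50)**2 = 34**2 = 1156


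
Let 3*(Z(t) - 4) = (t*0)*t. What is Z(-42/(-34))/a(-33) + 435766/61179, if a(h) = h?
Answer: 1570618/224323 ≈ 7.0016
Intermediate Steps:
Z(t) = 4 (Z(t) = 4 + ((t*0)*t)/3 = 4 + (0*t)/3 = 4 + (⅓)*0 = 4 + 0 = 4)
Z(-42/(-34))/a(-33) + 435766/61179 = 4/(-33) + 435766/61179 = 4*(-1/33) + 435766*(1/61179) = -4/33 + 435766/61179 = 1570618/224323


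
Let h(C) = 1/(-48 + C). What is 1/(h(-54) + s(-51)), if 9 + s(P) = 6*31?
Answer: 102/18053 ≈ 0.0056500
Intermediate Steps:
s(P) = 177 (s(P) = -9 + 6*31 = -9 + 186 = 177)
1/(h(-54) + s(-51)) = 1/(1/(-48 - 54) + 177) = 1/(1/(-102) + 177) = 1/(-1/102 + 177) = 1/(18053/102) = 102/18053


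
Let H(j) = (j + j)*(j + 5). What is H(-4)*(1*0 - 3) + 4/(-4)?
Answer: 23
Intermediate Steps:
H(j) = 2*j*(5 + j) (H(j) = (2*j)*(5 + j) = 2*j*(5 + j))
H(-4)*(1*0 - 3) + 4/(-4) = (2*(-4)*(5 - 4))*(1*0 - 3) + 4/(-4) = (2*(-4)*1)*(0 - 3) + 4*(-¼) = -8*(-3) - 1 = 24 - 1 = 23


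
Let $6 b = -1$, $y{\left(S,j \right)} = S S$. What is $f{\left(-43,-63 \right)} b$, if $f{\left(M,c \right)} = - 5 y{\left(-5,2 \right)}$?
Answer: $\frac{125}{6} \approx 20.833$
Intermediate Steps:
$y{\left(S,j \right)} = S^{2}$
$f{\left(M,c \right)} = -125$ ($f{\left(M,c \right)} = - 5 \left(-5\right)^{2} = \left(-5\right) 25 = -125$)
$b = - \frac{1}{6}$ ($b = \frac{1}{6} \left(-1\right) = - \frac{1}{6} \approx -0.16667$)
$f{\left(-43,-63 \right)} b = \left(-125\right) \left(- \frac{1}{6}\right) = \frac{125}{6}$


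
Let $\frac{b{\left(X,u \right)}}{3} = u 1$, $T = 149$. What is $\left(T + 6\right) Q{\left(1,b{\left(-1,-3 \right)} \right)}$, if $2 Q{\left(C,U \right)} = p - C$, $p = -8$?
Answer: $- \frac{1395}{2} \approx -697.5$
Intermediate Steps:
$b{\left(X,u \right)} = 3 u$ ($b{\left(X,u \right)} = 3 u 1 = 3 u$)
$Q{\left(C,U \right)} = -4 - \frac{C}{2}$ ($Q{\left(C,U \right)} = \frac{-8 - C}{2} = -4 - \frac{C}{2}$)
$\left(T + 6\right) Q{\left(1,b{\left(-1,-3 \right)} \right)} = \left(149 + 6\right) \left(-4 - \frac{1}{2}\right) = 155 \left(-4 - \frac{1}{2}\right) = 155 \left(- \frac{9}{2}\right) = - \frac{1395}{2}$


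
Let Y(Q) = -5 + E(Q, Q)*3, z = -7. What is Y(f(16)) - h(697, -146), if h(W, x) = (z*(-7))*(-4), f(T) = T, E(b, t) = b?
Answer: 239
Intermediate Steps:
Y(Q) = -5 + 3*Q (Y(Q) = -5 + Q*3 = -5 + 3*Q)
h(W, x) = -196 (h(W, x) = -7*(-7)*(-4) = 49*(-4) = -196)
Y(f(16)) - h(697, -146) = (-5 + 3*16) - 1*(-196) = (-5 + 48) + 196 = 43 + 196 = 239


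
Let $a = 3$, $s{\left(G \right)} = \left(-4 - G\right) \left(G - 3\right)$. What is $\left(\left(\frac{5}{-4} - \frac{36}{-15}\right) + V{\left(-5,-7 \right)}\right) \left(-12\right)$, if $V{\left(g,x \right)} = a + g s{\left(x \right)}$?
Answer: $- \frac{9249}{5} \approx -1849.8$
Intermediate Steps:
$s{\left(G \right)} = \left(-4 - G\right) \left(-3 + G\right)$
$V{\left(g,x \right)} = 3 + g \left(12 - x - x^{2}\right)$
$\left(\left(\frac{5}{-4} - \frac{36}{-15}\right) + V{\left(-5,-7 \right)}\right) \left(-12\right) = \left(\left(\frac{5}{-4} - \frac{36}{-15}\right) - \left(-3 - 5 \left(-12 - 7 + \left(-7\right)^{2}\right)\right)\right) \left(-12\right) = \left(\left(5 \left(- \frac{1}{4}\right) - - \frac{12}{5}\right) - \left(-3 - 5 \left(-12 - 7 + 49\right)\right)\right) \left(-12\right) = \left(\left(- \frac{5}{4} + \frac{12}{5}\right) - \left(-3 - 150\right)\right) \left(-12\right) = \left(\frac{23}{20} + \left(3 + 150\right)\right) \left(-12\right) = \left(\frac{23}{20} + 153\right) \left(-12\right) = \frac{3083}{20} \left(-12\right) = - \frac{9249}{5}$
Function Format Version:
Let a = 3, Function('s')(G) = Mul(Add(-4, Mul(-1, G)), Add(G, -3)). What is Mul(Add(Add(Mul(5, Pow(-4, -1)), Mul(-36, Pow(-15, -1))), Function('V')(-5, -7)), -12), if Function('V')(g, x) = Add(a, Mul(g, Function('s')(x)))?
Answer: Rational(-9249, 5) ≈ -1849.8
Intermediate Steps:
Function('s')(G) = Mul(Add(-4, Mul(-1, G)), Add(-3, G))
Function('V')(g, x) = Add(3, Mul(g, Add(12, Mul(-1, x), Mul(-1, Pow(x, 2)))))
Mul(Add(Add(Mul(5, Pow(-4, -1)), Mul(-36, Pow(-15, -1))), Function('V')(-5, -7)), -12) = Mul(Add(Add(Mul(5, Pow(-4, -1)), Mul(-36, Pow(-15, -1))), Add(3, Mul(-1, -5, Add(-12, -7, Pow(-7, 2))))), -12) = Mul(Add(Add(Mul(5, Rational(-1, 4)), Mul(-36, Rational(-1, 15))), Add(3, Mul(-1, -5, Add(-12, -7, 49)))), -12) = Mul(Add(Add(Rational(-5, 4), Rational(12, 5)), Add(3, Mul(-1, -5, 30))), -12) = Mul(Add(Rational(23, 20), Add(3, 150)), -12) = Mul(Add(Rational(23, 20), 153), -12) = Mul(Rational(3083, 20), -12) = Rational(-9249, 5)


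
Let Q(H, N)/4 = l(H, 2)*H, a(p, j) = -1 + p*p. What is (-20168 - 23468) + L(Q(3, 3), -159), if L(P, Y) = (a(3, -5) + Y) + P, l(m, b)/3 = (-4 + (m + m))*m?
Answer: -43571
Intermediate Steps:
a(p, j) = -1 + p²
l(m, b) = 3*m*(-4 + 2*m) (l(m, b) = 3*((-4 + (m + m))*m) = 3*((-4 + 2*m)*m) = 3*(m*(-4 + 2*m)) = 3*m*(-4 + 2*m))
Q(H, N) = 24*H²*(-2 + H) (Q(H, N) = 4*((6*H*(-2 + H))*H) = 4*(6*H²*(-2 + H)) = 24*H²*(-2 + H))
L(P, Y) = 8 + P + Y (L(P, Y) = ((-1 + 3²) + Y) + P = ((-1 + 9) + Y) + P = (8 + Y) + P = 8 + P + Y)
(-20168 - 23468) + L(Q(3, 3), -159) = (-20168 - 23468) + (8 + 24*3²*(-2 + 3) - 159) = -43636 + (8 + 24*9*1 - 159) = -43636 + (8 + 216 - 159) = -43636 + 65 = -43571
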